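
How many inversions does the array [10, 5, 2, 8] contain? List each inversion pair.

Finding inversions in [10, 5, 2, 8]:

(0, 1): arr[0]=10 > arr[1]=5
(0, 2): arr[0]=10 > arr[2]=2
(0, 3): arr[0]=10 > arr[3]=8
(1, 2): arr[1]=5 > arr[2]=2

Total inversions: 4

The array has 4 inversion(s): (0,1), (0,2), (0,3), (1,2). Each pair (i,j) satisfies i < j and arr[i] > arr[j].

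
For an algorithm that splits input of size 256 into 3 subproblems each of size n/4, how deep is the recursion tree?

For divide and conquer with division factor 4:

Problem sizes at each level:
Level 0: 256
Level 1: 64
Level 2: 16
Level 3: 4
Level 4: 1

The root is level 0 and the size-1 base case is level 4 (the tree spans levels 0 through 4, i.e. 5 levels counting the root), so the depth is the number of divisions: log_4(256) = 4

The recursion tree depth is log_4(256) = 4. At each level, the problem size is divided by 4, so it takes 4 divisions to reduce to a base case of size 1. The algorithm makes 3 recursive calls at each level.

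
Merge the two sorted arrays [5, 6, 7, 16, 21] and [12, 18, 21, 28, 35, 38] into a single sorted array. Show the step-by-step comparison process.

Merging process:

Compare 5 vs 12: take 5 from left. Merged: [5]
Compare 6 vs 12: take 6 from left. Merged: [5, 6]
Compare 7 vs 12: take 7 from left. Merged: [5, 6, 7]
Compare 16 vs 12: take 12 from right. Merged: [5, 6, 7, 12]
Compare 16 vs 18: take 16 from left. Merged: [5, 6, 7, 12, 16]
Compare 21 vs 18: take 18 from right. Merged: [5, 6, 7, 12, 16, 18]
Compare 21 vs 21: take 21 from left. Merged: [5, 6, 7, 12, 16, 18, 21]
Append remaining from right: [21, 28, 35, 38]. Merged: [5, 6, 7, 12, 16, 18, 21, 21, 28, 35, 38]

Final merged array: [5, 6, 7, 12, 16, 18, 21, 21, 28, 35, 38]
Total comparisons: 7

The merged array is [5, 6, 7, 12, 16, 18, 21, 21, 28, 35, 38], requiring 7 comparisons. The merge step runs in O(n) time where n is the total number of elements.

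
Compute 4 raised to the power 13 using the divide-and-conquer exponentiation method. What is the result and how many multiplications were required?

Computing 4^13 by squaring (build up from 4^1; each line after the first costs one multiplication):

4^1 = 4
4^2 = (4^1)^2 = 4^2 = 16
4^3 = 4 * 4^2 = 4 * 16 = 64
4^6 = (4^3)^2 = 64^2 = 4096
4^12 = (4^6)^2 = 4096^2 = 16777216
4^13 = 4 * 4^12 = 4 * 16777216 = 67108864

Result: 67108864
Multiplications needed: 5 (5 lines after 4^1)

4^13 = 67108864. Using exponentiation by squaring, this requires 5 multiplications. The key idea: if the exponent is even, square the half-power; if odd, multiply by the base once.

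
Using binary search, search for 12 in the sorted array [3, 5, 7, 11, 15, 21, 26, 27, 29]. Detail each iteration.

Binary search for 12 in [3, 5, 7, 11, 15, 21, 26, 27, 29]:

lo=0, hi=8, mid=4, arr[mid]=15 -> 15 > 12, search left half
lo=0, hi=3, mid=1, arr[mid]=5 -> 5 < 12, search right half
lo=2, hi=3, mid=2, arr[mid]=7 -> 7 < 12, search right half
lo=3, hi=3, mid=3, arr[mid]=11 -> 11 < 12, search right half
lo=4 > hi=3, target 12 not found

Binary search determines that 12 is not in the array after 4 comparisons. The search space was exhausted without finding the target.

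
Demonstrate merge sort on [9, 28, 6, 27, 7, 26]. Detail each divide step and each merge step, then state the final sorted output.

Merge sort trace:

Split: [9, 28, 6, 27, 7, 26] -> [9, 28, 6] and [27, 7, 26]
  Split: [9, 28, 6] -> [9] and [28, 6]
    Split: [28, 6] -> [28] and [6]
    Merge: [28] + [6] -> [6, 28]
  Merge: [9] + [6, 28] -> [6, 9, 28]
  Split: [27, 7, 26] -> [27] and [7, 26]
    Split: [7, 26] -> [7] and [26]
    Merge: [7] + [26] -> [7, 26]
  Merge: [27] + [7, 26] -> [7, 26, 27]
Merge: [6, 9, 28] + [7, 26, 27] -> [6, 7, 9, 26, 27, 28]

Final sorted array: [6, 7, 9, 26, 27, 28]

The merge sort proceeds by recursively splitting the array and merging sorted halves.
After all merges, the sorted array is [6, 7, 9, 26, 27, 28].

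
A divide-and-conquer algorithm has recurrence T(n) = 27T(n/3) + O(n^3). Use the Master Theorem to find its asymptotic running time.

Master Theorem for T(n) = 27T(n/3) + O(n^3):

a = 27, b = 3, c = 3
log_b(a) = log_3(27) = 3.0000

Case 2: c = 3 = log_3(27) = 3.0000
T(n) = O(n^3 log n) = O(n^3 log n)

For T(n) = 27T(n/3) + O(n^3): log_3(27) = 3.0000. This is Case 2 of the Master Theorem (c = log_b(a), equal work at all levels), giving O(n^3 log n).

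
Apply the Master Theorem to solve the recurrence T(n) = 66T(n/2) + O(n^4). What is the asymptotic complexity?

Master Theorem for T(n) = 66T(n/2) + O(n^4):

a = 66, b = 2, c = 4
log_b(a) = log_2(66) = 6.0444

Case 1: c = 4 < log_2(66) = 6.0444
T(n) = O(n^(log_2 66))

For T(n) = 66T(n/2) + O(n^4): log_2(66) = 6.0444. This is Case 1 of the Master Theorem (c < log_b(a), work dominated by leaves), giving O(n^(log_2 66)).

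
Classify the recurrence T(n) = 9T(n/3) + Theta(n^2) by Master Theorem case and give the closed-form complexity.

Master Theorem for T(n) = 9T(n/3) + O(n^2):

a = 9, b = 3, c = 2
log_b(a) = log_3(9) = 2.0000

Case 2: c = 2 = log_3(9) = 2.0000
T(n) = O(n^2 log n) = O(n^2 log n)

For T(n) = 9T(n/3) + O(n^2): log_3(9) = 2.0000. This is Case 2 of the Master Theorem (c = log_b(a), equal work at all levels), giving O(n^2 log n).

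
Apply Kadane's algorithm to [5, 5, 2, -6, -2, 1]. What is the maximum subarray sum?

Using Kadane's algorithm on [5, 5, 2, -6, -2, 1]:

Scanning through the array:
Position 1 (value 5): max_ending_here = 10, max_so_far = 10
Position 2 (value 2): max_ending_here = 12, max_so_far = 12
Position 3 (value -6): max_ending_here = 6, max_so_far = 12
Position 4 (value -2): max_ending_here = 4, max_so_far = 12
Position 5 (value 1): max_ending_here = 5, max_so_far = 12

Maximum subarray: [5, 5, 2]
Maximum sum: 12

The maximum subarray is [5, 5, 2] with sum 12. This subarray runs from index 0 to index 2.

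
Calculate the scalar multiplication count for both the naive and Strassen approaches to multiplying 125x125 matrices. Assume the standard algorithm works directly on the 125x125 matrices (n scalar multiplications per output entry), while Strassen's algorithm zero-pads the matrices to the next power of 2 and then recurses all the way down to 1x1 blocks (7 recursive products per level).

Matrix multiplication for 125x125 matrices:

Strassen's algorithm requires power-of-2 dimensions. Pad 125x125 to 128x128 (next power of 2).

Standard algorithm: 125^3 = 1953125 multiplications
Strassen's algorithm: 7^(log2(128)) = 7^7 = 823543 multiplications
Savings: 1953125 - 823543 = 1129582 multiplications

Standard: 1953125 multiplications (125^3). Strassen: 823543 multiplications (7^7, after padding to 128x128). Strassen reduces 8 recursive multiplications to 7 at each level.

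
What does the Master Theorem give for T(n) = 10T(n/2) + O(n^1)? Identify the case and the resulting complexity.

Master Theorem for T(n) = 10T(n/2) + O(n^1):

a = 10, b = 2, c = 1
log_b(a) = log_2(10) = 3.3219

Case 1: c = 1 < log_2(10) = 3.3219
T(n) = O(n^(log_2 10))

For T(n) = 10T(n/2) + O(n^1): log_2(10) = 3.3219. This is Case 1 of the Master Theorem (c < log_b(a), work dominated by leaves), giving O(n^(log_2 10)).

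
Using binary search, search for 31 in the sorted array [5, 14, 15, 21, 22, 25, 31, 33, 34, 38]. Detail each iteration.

Binary search for 31 in [5, 14, 15, 21, 22, 25, 31, 33, 34, 38]:

lo=0, hi=9, mid=4, arr[mid]=22 -> 22 < 31, search right half
lo=5, hi=9, mid=7, arr[mid]=33 -> 33 > 31, search left half
lo=5, hi=6, mid=5, arr[mid]=25 -> 25 < 31, search right half
lo=6, hi=6, mid=6, arr[mid]=31 -> Found target at index 6!

Binary search finds 31 at index 6 after 4 comparisons. The search repeatedly halves the search space by comparing with the middle element.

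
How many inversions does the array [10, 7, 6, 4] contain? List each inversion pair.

Finding inversions in [10, 7, 6, 4]:

(0, 1): arr[0]=10 > arr[1]=7
(0, 2): arr[0]=10 > arr[2]=6
(0, 3): arr[0]=10 > arr[3]=4
(1, 2): arr[1]=7 > arr[2]=6
(1, 3): arr[1]=7 > arr[3]=4
(2, 3): arr[2]=6 > arr[3]=4

Total inversions: 6

The array has 6 inversion(s): (0,1), (0,2), (0,3), (1,2), (1,3), (2,3). Each pair (i,j) satisfies i < j and arr[i] > arr[j].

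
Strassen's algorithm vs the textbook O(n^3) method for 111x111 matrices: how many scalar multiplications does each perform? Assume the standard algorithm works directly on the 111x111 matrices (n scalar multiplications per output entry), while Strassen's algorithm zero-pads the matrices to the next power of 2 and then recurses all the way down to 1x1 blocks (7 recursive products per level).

Matrix multiplication for 111x111 matrices:

Strassen's algorithm requires power-of-2 dimensions. Pad 111x111 to 128x128 (next power of 2).

Standard algorithm: 111^3 = 1367631 multiplications
Strassen's algorithm: 7^(log2(128)) = 7^7 = 823543 multiplications
Savings: 1367631 - 823543 = 544088 multiplications

Standard: 1367631 multiplications (111^3). Strassen: 823543 multiplications (7^7, after padding to 128x128). Strassen reduces 8 recursive multiplications to 7 at each level.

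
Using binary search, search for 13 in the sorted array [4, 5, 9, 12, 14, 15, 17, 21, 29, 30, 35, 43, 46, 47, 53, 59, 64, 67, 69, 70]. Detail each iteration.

Binary search for 13 in [4, 5, 9, 12, 14, 15, 17, 21, 29, 30, 35, 43, 46, 47, 53, 59, 64, 67, 69, 70]:

lo=0, hi=19, mid=9, arr[mid]=30 -> 30 > 13, search left half
lo=0, hi=8, mid=4, arr[mid]=14 -> 14 > 13, search left half
lo=0, hi=3, mid=1, arr[mid]=5 -> 5 < 13, search right half
lo=2, hi=3, mid=2, arr[mid]=9 -> 9 < 13, search right half
lo=3, hi=3, mid=3, arr[mid]=12 -> 12 < 13, search right half
lo=4 > hi=3, target 13 not found

Binary search determines that 13 is not in the array after 5 comparisons. The search space was exhausted without finding the target.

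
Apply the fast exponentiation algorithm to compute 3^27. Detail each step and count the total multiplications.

Computing 3^27 by squaring (build up from 3^1; each line after the first costs one multiplication):

3^1 = 3
3^2 = (3^1)^2 = 3^2 = 9
3^3 = 3 * 3^2 = 3 * 9 = 27
3^6 = (3^3)^2 = 27^2 = 729
3^12 = (3^6)^2 = 729^2 = 531441
3^13 = 3 * 3^12 = 3 * 531441 = 1594323
3^26 = (3^13)^2 = 1594323^2 = 2541865828329
3^27 = 3 * 3^26 = 3 * 2541865828329 = 7625597484987

Result: 7625597484987
Multiplications needed: 7 (7 lines after 3^1)

3^27 = 7625597484987. Using exponentiation by squaring, this requires 7 multiplications. The key idea: if the exponent is even, square the half-power; if odd, multiply by the base once.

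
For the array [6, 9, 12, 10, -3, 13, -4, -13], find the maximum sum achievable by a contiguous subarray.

Using Kadane's algorithm on [6, 9, 12, 10, -3, 13, -4, -13]:

Scanning through the array:
Position 1 (value 9): max_ending_here = 15, max_so_far = 15
Position 2 (value 12): max_ending_here = 27, max_so_far = 27
Position 3 (value 10): max_ending_here = 37, max_so_far = 37
Position 4 (value -3): max_ending_here = 34, max_so_far = 37
Position 5 (value 13): max_ending_here = 47, max_so_far = 47
Position 6 (value -4): max_ending_here = 43, max_so_far = 47
Position 7 (value -13): max_ending_here = 30, max_so_far = 47

Maximum subarray: [6, 9, 12, 10, -3, 13]
Maximum sum: 47

The maximum subarray is [6, 9, 12, 10, -3, 13] with sum 47. This subarray runs from index 0 to index 5.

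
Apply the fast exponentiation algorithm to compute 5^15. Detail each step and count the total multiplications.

Computing 5^15 by squaring (build up from 5^1; each line after the first costs one multiplication):

5^1 = 5
5^2 = (5^1)^2 = 5^2 = 25
5^3 = 5 * 5^2 = 5 * 25 = 125
5^6 = (5^3)^2 = 125^2 = 15625
5^7 = 5 * 5^6 = 5 * 15625 = 78125
5^14 = (5^7)^2 = 78125^2 = 6103515625
5^15 = 5 * 5^14 = 5 * 6103515625 = 30517578125

Result: 30517578125
Multiplications needed: 6 (6 lines after 5^1)

5^15 = 30517578125. Using exponentiation by squaring, this requires 6 multiplications. The key idea: if the exponent is even, square the half-power; if odd, multiply by the base once.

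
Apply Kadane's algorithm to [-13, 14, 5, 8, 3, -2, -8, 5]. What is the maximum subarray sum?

Using Kadane's algorithm on [-13, 14, 5, 8, 3, -2, -8, 5]:

Scanning through the array:
Position 1 (value 14): max_ending_here = 14, max_so_far = 14
Position 2 (value 5): max_ending_here = 19, max_so_far = 19
Position 3 (value 8): max_ending_here = 27, max_so_far = 27
Position 4 (value 3): max_ending_here = 30, max_so_far = 30
Position 5 (value -2): max_ending_here = 28, max_so_far = 30
Position 6 (value -8): max_ending_here = 20, max_so_far = 30
Position 7 (value 5): max_ending_here = 25, max_so_far = 30

Maximum subarray: [14, 5, 8, 3]
Maximum sum: 30

The maximum subarray is [14, 5, 8, 3] with sum 30. This subarray runs from index 1 to index 4.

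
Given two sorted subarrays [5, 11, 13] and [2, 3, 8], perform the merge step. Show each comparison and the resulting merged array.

Merging process:

Compare 5 vs 2: take 2 from right. Merged: [2]
Compare 5 vs 3: take 3 from right. Merged: [2, 3]
Compare 5 vs 8: take 5 from left. Merged: [2, 3, 5]
Compare 11 vs 8: take 8 from right. Merged: [2, 3, 5, 8]
Append remaining from left: [11, 13]. Merged: [2, 3, 5, 8, 11, 13]

Final merged array: [2, 3, 5, 8, 11, 13]
Total comparisons: 4

The merged array is [2, 3, 5, 8, 11, 13], requiring 4 comparisons. The merge step runs in O(n) time where n is the total number of elements.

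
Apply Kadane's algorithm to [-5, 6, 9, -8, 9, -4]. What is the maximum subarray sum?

Using Kadane's algorithm on [-5, 6, 9, -8, 9, -4]:

Scanning through the array:
Position 1 (value 6): max_ending_here = 6, max_so_far = 6
Position 2 (value 9): max_ending_here = 15, max_so_far = 15
Position 3 (value -8): max_ending_here = 7, max_so_far = 15
Position 4 (value 9): max_ending_here = 16, max_so_far = 16
Position 5 (value -4): max_ending_here = 12, max_so_far = 16

Maximum subarray: [6, 9, -8, 9]
Maximum sum: 16

The maximum subarray is [6, 9, -8, 9] with sum 16. This subarray runs from index 1 to index 4.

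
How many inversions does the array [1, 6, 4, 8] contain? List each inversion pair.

Finding inversions in [1, 6, 4, 8]:

(1, 2): arr[1]=6 > arr[2]=4

Total inversions: 1

The array has 1 inversion(s): (1,2). Each pair (i,j) satisfies i < j and arr[i] > arr[j].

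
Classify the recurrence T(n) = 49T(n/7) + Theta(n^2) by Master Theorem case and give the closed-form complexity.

Master Theorem for T(n) = 49T(n/7) + O(n^2):

a = 49, b = 7, c = 2
log_b(a) = log_7(49) = 2.0000

Case 2: c = 2 = log_7(49) = 2.0000
T(n) = O(n^2 log n) = O(n^2 log n)

For T(n) = 49T(n/7) + O(n^2): log_7(49) = 2.0000. This is Case 2 of the Master Theorem (c = log_b(a), equal work at all levels), giving O(n^2 log n).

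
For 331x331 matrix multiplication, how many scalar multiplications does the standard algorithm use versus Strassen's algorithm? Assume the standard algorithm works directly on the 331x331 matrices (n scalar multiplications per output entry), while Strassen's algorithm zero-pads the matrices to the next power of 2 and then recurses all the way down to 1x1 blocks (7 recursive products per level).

Matrix multiplication for 331x331 matrices:

Strassen's algorithm requires power-of-2 dimensions. Pad 331x331 to 512x512 (next power of 2).

Standard algorithm: 331^3 = 36264691 multiplications
Strassen's algorithm: 7^(log2(512)) = 7^9 = 40353607 multiplications
Difference: 36264691 - 40353607 = -4088916 (Strassen uses MORE here due to padding overhead — for small or just-over-power-of-2 n, padding can outweigh the per-level savings)

Standard: 36264691 multiplications (331^3). Strassen: 40353607 multiplications (7^9, after padding to 512x512). Strassen reduces 8 recursive multiplications to 7 at each level.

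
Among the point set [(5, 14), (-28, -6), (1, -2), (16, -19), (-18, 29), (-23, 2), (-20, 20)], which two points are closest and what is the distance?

Computing all pairwise distances among 7 points:

d((5, 14), (-28, -6)) = 38.5876
d((5, 14), (1, -2)) = 16.4924
d((5, 14), (16, -19)) = 34.7851
d((5, 14), (-18, 29)) = 27.4591
d((5, 14), (-23, 2)) = 30.4631
d((5, 14), (-20, 20)) = 25.7099
d((-28, -6), (1, -2)) = 29.2746
d((-28, -6), (16, -19)) = 45.8803
d((-28, -6), (-18, 29)) = 36.4005
d((-28, -6), (-23, 2)) = 9.434
d((-28, -6), (-20, 20)) = 27.2029
d((1, -2), (16, -19)) = 22.6716
d((1, -2), (-18, 29)) = 36.3593
d((1, -2), (-23, 2)) = 24.3311
d((1, -2), (-20, 20)) = 30.4138
d((16, -19), (-18, 29)) = 58.8218
d((16, -19), (-23, 2)) = 44.2945
d((16, -19), (-20, 20)) = 53.0754
d((-18, 29), (-23, 2)) = 27.4591
d((-18, 29), (-20, 20)) = 9.2195 <-- minimum
d((-23, 2), (-20, 20)) = 18.2483

Closest pair: (-18, 29) and (-20, 20) with distance 9.2195

The closest pair is (-18, 29) and (-20, 20) with Euclidean distance 9.2195. For 7 points, brute-force pairwise comparison is shown above. For large n, the divide-and-conquer algorithm (sort by x, recurse on halves, check the dividing strip) achieves O(n log n).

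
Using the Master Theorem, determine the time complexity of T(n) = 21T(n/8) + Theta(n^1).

Master Theorem for T(n) = 21T(n/8) + O(n^1):

a = 21, b = 8, c = 1
log_b(a) = log_8(21) = 1.4641

Case 1: c = 1 < log_8(21) = 1.4641
T(n) = O(n^(log_8 21))

For T(n) = 21T(n/8) + O(n^1): log_8(21) = 1.4641. This is Case 1 of the Master Theorem (c < log_b(a), work dominated by leaves), giving O(n^(log_8 21)).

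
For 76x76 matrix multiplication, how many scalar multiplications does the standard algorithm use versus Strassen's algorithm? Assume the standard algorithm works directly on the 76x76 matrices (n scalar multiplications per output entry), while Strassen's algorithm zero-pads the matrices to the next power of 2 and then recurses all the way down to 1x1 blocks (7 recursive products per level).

Matrix multiplication for 76x76 matrices:

Strassen's algorithm requires power-of-2 dimensions. Pad 76x76 to 128x128 (next power of 2).

Standard algorithm: 76^3 = 438976 multiplications
Strassen's algorithm: 7^(log2(128)) = 7^7 = 823543 multiplications
Difference: 438976 - 823543 = -384567 (Strassen uses MORE here due to padding overhead — for small or just-over-power-of-2 n, padding can outweigh the per-level savings)

Standard: 438976 multiplications (76^3). Strassen: 823543 multiplications (7^7, after padding to 128x128). Strassen reduces 8 recursive multiplications to 7 at each level.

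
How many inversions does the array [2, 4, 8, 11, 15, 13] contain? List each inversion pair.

Finding inversions in [2, 4, 8, 11, 15, 13]:

(4, 5): arr[4]=15 > arr[5]=13

Total inversions: 1

The array has 1 inversion(s): (4,5). Each pair (i,j) satisfies i < j and arr[i] > arr[j].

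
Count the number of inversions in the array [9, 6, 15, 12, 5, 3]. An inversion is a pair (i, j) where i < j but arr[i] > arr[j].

Finding inversions in [9, 6, 15, 12, 5, 3]:

(0, 1): arr[0]=9 > arr[1]=6
(0, 4): arr[0]=9 > arr[4]=5
(0, 5): arr[0]=9 > arr[5]=3
(1, 4): arr[1]=6 > arr[4]=5
(1, 5): arr[1]=6 > arr[5]=3
(2, 3): arr[2]=15 > arr[3]=12
(2, 4): arr[2]=15 > arr[4]=5
(2, 5): arr[2]=15 > arr[5]=3
(3, 4): arr[3]=12 > arr[4]=5
(3, 5): arr[3]=12 > arr[5]=3
(4, 5): arr[4]=5 > arr[5]=3

Total inversions: 11

The array has 11 inversion(s): (0,1), (0,4), (0,5), (1,4), (1,5), (2,3), (2,4), (2,5), (3,4), (3,5), (4,5). Each pair (i,j) satisfies i < j and arr[i] > arr[j].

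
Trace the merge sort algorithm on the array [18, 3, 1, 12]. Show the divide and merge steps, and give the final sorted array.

Merge sort trace:

Split: [18, 3, 1, 12] -> [18, 3] and [1, 12]
  Split: [18, 3] -> [18] and [3]
  Merge: [18] + [3] -> [3, 18]
  Split: [1, 12] -> [1] and [12]
  Merge: [1] + [12] -> [1, 12]
Merge: [3, 18] + [1, 12] -> [1, 3, 12, 18]

Final sorted array: [1, 3, 12, 18]

The merge sort proceeds by recursively splitting the array and merging sorted halves.
After all merges, the sorted array is [1, 3, 12, 18].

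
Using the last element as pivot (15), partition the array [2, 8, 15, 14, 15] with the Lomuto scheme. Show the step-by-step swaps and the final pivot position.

Lomuto partition with pivot = 15:

Initial array: [2, 8, 15, 14, 15]

arr[0]=2 <= 15: swap with position 0, array becomes [2, 8, 15, 14, 15]
arr[1]=8 <= 15: swap with position 1, array becomes [2, 8, 15, 14, 15]
arr[2]=15 <= 15: swap with position 2, array becomes [2, 8, 15, 14, 15]
arr[3]=14 <= 15: swap with position 3, array becomes [2, 8, 15, 14, 15]

Place pivot at position 4: [2, 8, 15, 14, 15]
Pivot position: 4

After partitioning with pivot 15, the array becomes [2, 8, 15, 14, 15]. The pivot is placed at index 4. All elements to the left of the pivot are <= 15, and all elements to the right are > 15.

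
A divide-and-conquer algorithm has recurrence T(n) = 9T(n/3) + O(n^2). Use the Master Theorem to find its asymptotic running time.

Master Theorem for T(n) = 9T(n/3) + O(n^2):

a = 9, b = 3, c = 2
log_b(a) = log_3(9) = 2.0000

Case 2: c = 2 = log_3(9) = 2.0000
T(n) = O(n^2 log n) = O(n^2 log n)

For T(n) = 9T(n/3) + O(n^2): log_3(9) = 2.0000. This is Case 2 of the Master Theorem (c = log_b(a), equal work at all levels), giving O(n^2 log n).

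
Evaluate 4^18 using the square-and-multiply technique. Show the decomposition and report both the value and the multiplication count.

Computing 4^18 by squaring (build up from 4^1; each line after the first costs one multiplication):

4^1 = 4
4^2 = (4^1)^2 = 4^2 = 16
4^4 = (4^2)^2 = 16^2 = 256
4^8 = (4^4)^2 = 256^2 = 65536
4^9 = 4 * 4^8 = 4 * 65536 = 262144
4^18 = (4^9)^2 = 262144^2 = 68719476736

Result: 68719476736
Multiplications needed: 5 (5 lines after 4^1)

4^18 = 68719476736. Using exponentiation by squaring, this requires 5 multiplications. The key idea: if the exponent is even, square the half-power; if odd, multiply by the base once.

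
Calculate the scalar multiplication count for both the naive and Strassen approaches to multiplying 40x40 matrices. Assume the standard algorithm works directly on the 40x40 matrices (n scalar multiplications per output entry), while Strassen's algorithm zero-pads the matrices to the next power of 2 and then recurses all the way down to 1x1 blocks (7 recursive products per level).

Matrix multiplication for 40x40 matrices:

Strassen's algorithm requires power-of-2 dimensions. Pad 40x40 to 64x64 (next power of 2).

Standard algorithm: 40^3 = 64000 multiplications
Strassen's algorithm: 7^(log2(64)) = 7^6 = 117649 multiplications
Difference: 64000 - 117649 = -53649 (Strassen uses MORE here due to padding overhead — for small or just-over-power-of-2 n, padding can outweigh the per-level savings)

Standard: 64000 multiplications (40^3). Strassen: 117649 multiplications (7^6, after padding to 64x64). Strassen reduces 8 recursive multiplications to 7 at each level.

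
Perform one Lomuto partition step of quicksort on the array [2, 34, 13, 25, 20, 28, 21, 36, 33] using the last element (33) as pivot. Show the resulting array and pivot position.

Lomuto partition with pivot = 33:

Initial array: [2, 34, 13, 25, 20, 28, 21, 36, 33]

arr[0]=2 <= 33: swap with position 0, array becomes [2, 34, 13, 25, 20, 28, 21, 36, 33]
arr[1]=34 > 33: no swap
arr[2]=13 <= 33: swap with position 1, array becomes [2, 13, 34, 25, 20, 28, 21, 36, 33]
arr[3]=25 <= 33: swap with position 2, array becomes [2, 13, 25, 34, 20, 28, 21, 36, 33]
arr[4]=20 <= 33: swap with position 3, array becomes [2, 13, 25, 20, 34, 28, 21, 36, 33]
arr[5]=28 <= 33: swap with position 4, array becomes [2, 13, 25, 20, 28, 34, 21, 36, 33]
arr[6]=21 <= 33: swap with position 5, array becomes [2, 13, 25, 20, 28, 21, 34, 36, 33]
arr[7]=36 > 33: no swap

Place pivot at position 6: [2, 13, 25, 20, 28, 21, 33, 36, 34]
Pivot position: 6

After partitioning with pivot 33, the array becomes [2, 13, 25, 20, 28, 21, 33, 36, 34]. The pivot is placed at index 6. All elements to the left of the pivot are <= 33, and all elements to the right are > 33.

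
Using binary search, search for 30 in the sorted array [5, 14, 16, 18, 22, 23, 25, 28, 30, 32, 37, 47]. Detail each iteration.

Binary search for 30 in [5, 14, 16, 18, 22, 23, 25, 28, 30, 32, 37, 47]:

lo=0, hi=11, mid=5, arr[mid]=23 -> 23 < 30, search right half
lo=6, hi=11, mid=8, arr[mid]=30 -> Found target at index 8!

Binary search finds 30 at index 8 after 2 comparisons. The search repeatedly halves the search space by comparing with the middle element.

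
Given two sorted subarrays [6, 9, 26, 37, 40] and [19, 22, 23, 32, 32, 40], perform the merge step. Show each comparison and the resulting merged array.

Merging process:

Compare 6 vs 19: take 6 from left. Merged: [6]
Compare 9 vs 19: take 9 from left. Merged: [6, 9]
Compare 26 vs 19: take 19 from right. Merged: [6, 9, 19]
Compare 26 vs 22: take 22 from right. Merged: [6, 9, 19, 22]
Compare 26 vs 23: take 23 from right. Merged: [6, 9, 19, 22, 23]
Compare 26 vs 32: take 26 from left. Merged: [6, 9, 19, 22, 23, 26]
Compare 37 vs 32: take 32 from right. Merged: [6, 9, 19, 22, 23, 26, 32]
Compare 37 vs 32: take 32 from right. Merged: [6, 9, 19, 22, 23, 26, 32, 32]
Compare 37 vs 40: take 37 from left. Merged: [6, 9, 19, 22, 23, 26, 32, 32, 37]
Compare 40 vs 40: take 40 from left. Merged: [6, 9, 19, 22, 23, 26, 32, 32, 37, 40]
Append remaining from right: [40]. Merged: [6, 9, 19, 22, 23, 26, 32, 32, 37, 40, 40]

Final merged array: [6, 9, 19, 22, 23, 26, 32, 32, 37, 40, 40]
Total comparisons: 10

The merged array is [6, 9, 19, 22, 23, 26, 32, 32, 37, 40, 40], requiring 10 comparisons. The merge step runs in O(n) time where n is the total number of elements.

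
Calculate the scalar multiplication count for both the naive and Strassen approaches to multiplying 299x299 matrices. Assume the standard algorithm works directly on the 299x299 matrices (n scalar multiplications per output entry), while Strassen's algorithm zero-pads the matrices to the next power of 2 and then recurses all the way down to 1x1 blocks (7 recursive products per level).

Matrix multiplication for 299x299 matrices:

Strassen's algorithm requires power-of-2 dimensions. Pad 299x299 to 512x512 (next power of 2).

Standard algorithm: 299^3 = 26730899 multiplications
Strassen's algorithm: 7^(log2(512)) = 7^9 = 40353607 multiplications
Difference: 26730899 - 40353607 = -13622708 (Strassen uses MORE here due to padding overhead — for small or just-over-power-of-2 n, padding can outweigh the per-level savings)

Standard: 26730899 multiplications (299^3). Strassen: 40353607 multiplications (7^9, after padding to 512x512). Strassen reduces 8 recursive multiplications to 7 at each level.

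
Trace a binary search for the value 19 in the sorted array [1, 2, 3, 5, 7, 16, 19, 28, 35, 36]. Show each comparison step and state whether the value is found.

Binary search for 19 in [1, 2, 3, 5, 7, 16, 19, 28, 35, 36]:

lo=0, hi=9, mid=4, arr[mid]=7 -> 7 < 19, search right half
lo=5, hi=9, mid=7, arr[mid]=28 -> 28 > 19, search left half
lo=5, hi=6, mid=5, arr[mid]=16 -> 16 < 19, search right half
lo=6, hi=6, mid=6, arr[mid]=19 -> Found target at index 6!

Binary search finds 19 at index 6 after 4 comparisons. The search repeatedly halves the search space by comparing with the middle element.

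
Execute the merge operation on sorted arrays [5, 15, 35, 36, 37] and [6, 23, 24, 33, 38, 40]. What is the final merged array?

Merging process:

Compare 5 vs 6: take 5 from left. Merged: [5]
Compare 15 vs 6: take 6 from right. Merged: [5, 6]
Compare 15 vs 23: take 15 from left. Merged: [5, 6, 15]
Compare 35 vs 23: take 23 from right. Merged: [5, 6, 15, 23]
Compare 35 vs 24: take 24 from right. Merged: [5, 6, 15, 23, 24]
Compare 35 vs 33: take 33 from right. Merged: [5, 6, 15, 23, 24, 33]
Compare 35 vs 38: take 35 from left. Merged: [5, 6, 15, 23, 24, 33, 35]
Compare 36 vs 38: take 36 from left. Merged: [5, 6, 15, 23, 24, 33, 35, 36]
Compare 37 vs 38: take 37 from left. Merged: [5, 6, 15, 23, 24, 33, 35, 36, 37]
Append remaining from right: [38, 40]. Merged: [5, 6, 15, 23, 24, 33, 35, 36, 37, 38, 40]

Final merged array: [5, 6, 15, 23, 24, 33, 35, 36, 37, 38, 40]
Total comparisons: 9

The merged array is [5, 6, 15, 23, 24, 33, 35, 36, 37, 38, 40], requiring 9 comparisons. The merge step runs in O(n) time where n is the total number of elements.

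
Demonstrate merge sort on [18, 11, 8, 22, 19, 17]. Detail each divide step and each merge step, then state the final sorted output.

Merge sort trace:

Split: [18, 11, 8, 22, 19, 17] -> [18, 11, 8] and [22, 19, 17]
  Split: [18, 11, 8] -> [18] and [11, 8]
    Split: [11, 8] -> [11] and [8]
    Merge: [11] + [8] -> [8, 11]
  Merge: [18] + [8, 11] -> [8, 11, 18]
  Split: [22, 19, 17] -> [22] and [19, 17]
    Split: [19, 17] -> [19] and [17]
    Merge: [19] + [17] -> [17, 19]
  Merge: [22] + [17, 19] -> [17, 19, 22]
Merge: [8, 11, 18] + [17, 19, 22] -> [8, 11, 17, 18, 19, 22]

Final sorted array: [8, 11, 17, 18, 19, 22]

The merge sort proceeds by recursively splitting the array and merging sorted halves.
After all merges, the sorted array is [8, 11, 17, 18, 19, 22].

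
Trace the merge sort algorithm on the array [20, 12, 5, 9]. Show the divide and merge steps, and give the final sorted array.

Merge sort trace:

Split: [20, 12, 5, 9] -> [20, 12] and [5, 9]
  Split: [20, 12] -> [20] and [12]
  Merge: [20] + [12] -> [12, 20]
  Split: [5, 9] -> [5] and [9]
  Merge: [5] + [9] -> [5, 9]
Merge: [12, 20] + [5, 9] -> [5, 9, 12, 20]

Final sorted array: [5, 9, 12, 20]

The merge sort proceeds by recursively splitting the array and merging sorted halves.
After all merges, the sorted array is [5, 9, 12, 20].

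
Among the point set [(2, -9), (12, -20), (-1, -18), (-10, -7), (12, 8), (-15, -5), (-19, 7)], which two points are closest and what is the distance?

Computing all pairwise distances among 7 points:

d((2, -9), (12, -20)) = 14.8661
d((2, -9), (-1, -18)) = 9.4868
d((2, -9), (-10, -7)) = 12.1655
d((2, -9), (12, 8)) = 19.7231
d((2, -9), (-15, -5)) = 17.4642
d((2, -9), (-19, 7)) = 26.4008
d((12, -20), (-1, -18)) = 13.1529
d((12, -20), (-10, -7)) = 25.5539
d((12, -20), (12, 8)) = 28.0
d((12, -20), (-15, -5)) = 30.8869
d((12, -20), (-19, 7)) = 41.1096
d((-1, -18), (-10, -7)) = 14.2127
d((-1, -18), (12, 8)) = 29.0689
d((-1, -18), (-15, -5)) = 19.105
d((-1, -18), (-19, 7)) = 30.8058
d((-10, -7), (12, 8)) = 26.6271
d((-10, -7), (-15, -5)) = 5.3852 <-- minimum
d((-10, -7), (-19, 7)) = 16.6433
d((12, 8), (-15, -5)) = 29.9666
d((12, 8), (-19, 7)) = 31.0161
d((-15, -5), (-19, 7)) = 12.6491

Closest pair: (-10, -7) and (-15, -5) with distance 5.3852

The closest pair is (-10, -7) and (-15, -5) with Euclidean distance 5.3852. For 7 points, brute-force pairwise comparison is shown above. For large n, the divide-and-conquer algorithm (sort by x, recurse on halves, check the dividing strip) achieves O(n log n).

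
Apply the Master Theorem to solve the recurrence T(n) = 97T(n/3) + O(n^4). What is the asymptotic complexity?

Master Theorem for T(n) = 97T(n/3) + O(n^4):

a = 97, b = 3, c = 4
log_b(a) = log_3(97) = 4.1641

Case 1: c = 4 < log_3(97) = 4.1641
T(n) = O(n^(log_3 97))

For T(n) = 97T(n/3) + O(n^4): log_3(97) = 4.1641. This is Case 1 of the Master Theorem (c < log_b(a), work dominated by leaves), giving O(n^(log_3 97)).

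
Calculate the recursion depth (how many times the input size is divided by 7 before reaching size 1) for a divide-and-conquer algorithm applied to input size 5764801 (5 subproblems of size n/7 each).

For divide and conquer with division factor 7:

Problem sizes at each level:
Level 0: 5764801
Level 1: 823543
Level 2: 117649
Level 3: 16807
Level 4: 2401
Level 5: 343
Level 6: 49
Level 7: 7
Level 8: 1

The root is level 0 and the size-1 base case is level 8 (the tree spans levels 0 through 8, i.e. 9 levels counting the root), so the depth is the number of divisions: log_7(5764801) = 8

The recursion tree depth is log_7(5764801) = 8. At each level, the problem size is divided by 7, so it takes 8 divisions to reduce to a base case of size 1. The algorithm makes 5 recursive calls at each level.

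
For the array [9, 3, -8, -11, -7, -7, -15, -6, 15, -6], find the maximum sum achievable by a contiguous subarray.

Using Kadane's algorithm on [9, 3, -8, -11, -7, -7, -15, -6, 15, -6]:

Scanning through the array:
Position 1 (value 3): max_ending_here = 12, max_so_far = 12
Position 2 (value -8): max_ending_here = 4, max_so_far = 12
Position 3 (value -11): max_ending_here = -7, max_so_far = 12
Position 4 (value -7): max_ending_here = -7, max_so_far = 12
Position 5 (value -7): max_ending_here = -7, max_so_far = 12
Position 6 (value -15): max_ending_here = -15, max_so_far = 12
Position 7 (value -6): max_ending_here = -6, max_so_far = 12
Position 8 (value 15): max_ending_here = 15, max_so_far = 15
Position 9 (value -6): max_ending_here = 9, max_so_far = 15

Maximum subarray: [15]
Maximum sum: 15

The maximum subarray is [15] with sum 15. This subarray runs from index 8 to index 8.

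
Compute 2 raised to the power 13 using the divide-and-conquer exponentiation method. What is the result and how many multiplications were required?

Computing 2^13 by squaring (build up from 2^1; each line after the first costs one multiplication):

2^1 = 2
2^2 = (2^1)^2 = 2^2 = 4
2^3 = 2 * 2^2 = 2 * 4 = 8
2^6 = (2^3)^2 = 8^2 = 64
2^12 = (2^6)^2 = 64^2 = 4096
2^13 = 2 * 2^12 = 2 * 4096 = 8192

Result: 8192
Multiplications needed: 5 (5 lines after 2^1)

2^13 = 8192. Using exponentiation by squaring, this requires 5 multiplications. The key idea: if the exponent is even, square the half-power; if odd, multiply by the base once.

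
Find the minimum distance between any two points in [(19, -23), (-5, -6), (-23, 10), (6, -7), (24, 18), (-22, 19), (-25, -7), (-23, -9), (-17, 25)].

Computing all pairwise distances among 9 points:

d((19, -23), (-5, -6)) = 29.4109
d((19, -23), (-23, 10)) = 53.4135
d((19, -23), (6, -7)) = 20.6155
d((19, -23), (24, 18)) = 41.3038
d((19, -23), (-22, 19)) = 58.6941
d((19, -23), (-25, -7)) = 46.8188
d((19, -23), (-23, -9)) = 44.2719
d((19, -23), (-17, 25)) = 60.0
d((-5, -6), (-23, 10)) = 24.0832
d((-5, -6), (6, -7)) = 11.0454
d((-5, -6), (24, 18)) = 37.6431
d((-5, -6), (-22, 19)) = 30.2324
d((-5, -6), (-25, -7)) = 20.025
d((-5, -6), (-23, -9)) = 18.2483
d((-5, -6), (-17, 25)) = 33.2415
d((-23, 10), (6, -7)) = 33.6155
d((-23, 10), (24, 18)) = 47.676
d((-23, 10), (-22, 19)) = 9.0554
d((-23, 10), (-25, -7)) = 17.1172
d((-23, 10), (-23, -9)) = 19.0
d((-23, 10), (-17, 25)) = 16.1555
d((6, -7), (24, 18)) = 30.8058
d((6, -7), (-22, 19)) = 38.2099
d((6, -7), (-25, -7)) = 31.0
d((6, -7), (-23, -9)) = 29.0689
d((6, -7), (-17, 25)) = 39.4081
d((24, 18), (-22, 19)) = 46.0109
d((24, 18), (-25, -7)) = 55.0091
d((24, 18), (-23, -9)) = 54.2033
d((24, 18), (-17, 25)) = 41.5933
d((-22, 19), (-25, -7)) = 26.1725
d((-22, 19), (-23, -9)) = 28.0179
d((-22, 19), (-17, 25)) = 7.8102
d((-25, -7), (-23, -9)) = 2.8284 <-- minimum
d((-25, -7), (-17, 25)) = 32.9848
d((-23, -9), (-17, 25)) = 34.5254

Closest pair: (-25, -7) and (-23, -9) with distance 2.8284

The closest pair is (-25, -7) and (-23, -9) with Euclidean distance 2.8284. For 9 points, brute-force pairwise comparison is shown above. For large n, the divide-and-conquer algorithm (sort by x, recurse on halves, check the dividing strip) achieves O(n log n).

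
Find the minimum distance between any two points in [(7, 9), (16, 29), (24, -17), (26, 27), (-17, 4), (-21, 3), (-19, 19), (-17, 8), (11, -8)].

Computing all pairwise distances among 9 points:

d((7, 9), (16, 29)) = 21.9317
d((7, 9), (24, -17)) = 31.0644
d((7, 9), (26, 27)) = 26.1725
d((7, 9), (-17, 4)) = 24.5153
d((7, 9), (-21, 3)) = 28.6356
d((7, 9), (-19, 19)) = 27.8568
d((7, 9), (-17, 8)) = 24.0208
d((7, 9), (11, -8)) = 17.4642
d((16, 29), (24, -17)) = 46.6905
d((16, 29), (26, 27)) = 10.198
d((16, 29), (-17, 4)) = 41.4005
d((16, 29), (-21, 3)) = 45.2217
d((16, 29), (-19, 19)) = 36.4005
d((16, 29), (-17, 8)) = 39.1152
d((16, 29), (11, -8)) = 37.3363
d((24, -17), (26, 27)) = 44.0454
d((24, -17), (-17, 4)) = 46.0652
d((24, -17), (-21, 3)) = 49.2443
d((24, -17), (-19, 19)) = 56.0803
d((24, -17), (-17, 8)) = 48.0208
d((24, -17), (11, -8)) = 15.8114
d((26, 27), (-17, 4)) = 48.7647
d((26, 27), (-21, 3)) = 52.7731
d((26, 27), (-19, 19)) = 45.7056
d((26, 27), (-17, 8)) = 47.0106
d((26, 27), (11, -8)) = 38.0789
d((-17, 4), (-21, 3)) = 4.1231
d((-17, 4), (-19, 19)) = 15.1327
d((-17, 4), (-17, 8)) = 4.0 <-- minimum
d((-17, 4), (11, -8)) = 30.4631
d((-21, 3), (-19, 19)) = 16.1245
d((-21, 3), (-17, 8)) = 6.4031
d((-21, 3), (11, -8)) = 33.8378
d((-19, 19), (-17, 8)) = 11.1803
d((-19, 19), (11, -8)) = 40.3609
d((-17, 8), (11, -8)) = 32.249

Closest pair: (-17, 4) and (-17, 8) with distance 4.0

The closest pair is (-17, 4) and (-17, 8) with Euclidean distance 4.0. For 9 points, brute-force pairwise comparison is shown above. For large n, the divide-and-conquer algorithm (sort by x, recurse on halves, check the dividing strip) achieves O(n log n).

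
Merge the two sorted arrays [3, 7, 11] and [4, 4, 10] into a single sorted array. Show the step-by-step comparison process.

Merging process:

Compare 3 vs 4: take 3 from left. Merged: [3]
Compare 7 vs 4: take 4 from right. Merged: [3, 4]
Compare 7 vs 4: take 4 from right. Merged: [3, 4, 4]
Compare 7 vs 10: take 7 from left. Merged: [3, 4, 4, 7]
Compare 11 vs 10: take 10 from right. Merged: [3, 4, 4, 7, 10]
Append remaining from left: [11]. Merged: [3, 4, 4, 7, 10, 11]

Final merged array: [3, 4, 4, 7, 10, 11]
Total comparisons: 5

The merged array is [3, 4, 4, 7, 10, 11], requiring 5 comparisons. The merge step runs in O(n) time where n is the total number of elements.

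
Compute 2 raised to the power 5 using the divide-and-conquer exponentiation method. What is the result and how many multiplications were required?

Computing 2^5 by squaring (build up from 2^1; each line after the first costs one multiplication):

2^1 = 2
2^2 = (2^1)^2 = 2^2 = 4
2^4 = (2^2)^2 = 4^2 = 16
2^5 = 2 * 2^4 = 2 * 16 = 32

Result: 32
Multiplications needed: 3 (3 lines after 2^1)

2^5 = 32. Using exponentiation by squaring, this requires 3 multiplications. The key idea: if the exponent is even, square the half-power; if odd, multiply by the base once.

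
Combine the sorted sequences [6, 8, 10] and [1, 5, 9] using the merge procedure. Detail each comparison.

Merging process:

Compare 6 vs 1: take 1 from right. Merged: [1]
Compare 6 vs 5: take 5 from right. Merged: [1, 5]
Compare 6 vs 9: take 6 from left. Merged: [1, 5, 6]
Compare 8 vs 9: take 8 from left. Merged: [1, 5, 6, 8]
Compare 10 vs 9: take 9 from right. Merged: [1, 5, 6, 8, 9]
Append remaining from left: [10]. Merged: [1, 5, 6, 8, 9, 10]

Final merged array: [1, 5, 6, 8, 9, 10]
Total comparisons: 5

The merged array is [1, 5, 6, 8, 9, 10], requiring 5 comparisons. The merge step runs in O(n) time where n is the total number of elements.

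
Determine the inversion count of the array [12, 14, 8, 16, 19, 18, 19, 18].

Finding inversions in [12, 14, 8, 16, 19, 18, 19, 18]:

(0, 2): arr[0]=12 > arr[2]=8
(1, 2): arr[1]=14 > arr[2]=8
(4, 5): arr[4]=19 > arr[5]=18
(4, 7): arr[4]=19 > arr[7]=18
(6, 7): arr[6]=19 > arr[7]=18

Total inversions: 5

The array has 5 inversion(s): (0,2), (1,2), (4,5), (4,7), (6,7). Each pair (i,j) satisfies i < j and arr[i] > arr[j].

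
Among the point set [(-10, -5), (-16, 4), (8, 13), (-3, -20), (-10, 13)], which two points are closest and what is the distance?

Computing all pairwise distances among 5 points:

d((-10, -5), (-16, 4)) = 10.8167 <-- minimum
d((-10, -5), (8, 13)) = 25.4558
d((-10, -5), (-3, -20)) = 16.5529
d((-10, -5), (-10, 13)) = 18.0
d((-16, 4), (8, 13)) = 25.632
d((-16, 4), (-3, -20)) = 27.2947
d((-16, 4), (-10, 13)) = 10.8167 <-- minimum
d((8, 13), (-3, -20)) = 34.7851
d((8, 13), (-10, 13)) = 18.0
d((-3, -20), (-10, 13)) = 33.7343

Minimum distance: 10.8167 (tie among 2 pairs: (-10, -5) and (-16, 4); (-16, 4) and (-10, 13))

The minimum Euclidean distance is 10.8167. There is a tie: 2 pairs achieve this minimum — (-10, -5) and (-16, 4); (-16, 4) and (-10, 13). Any of these is a valid closest pair. For 5 points, brute-force pairwise comparison is shown above. For large n, the divide-and-conquer algorithm (sort by x, recurse on halves, check the dividing strip) achieves O(n log n).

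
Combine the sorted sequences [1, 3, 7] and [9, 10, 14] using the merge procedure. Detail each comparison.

Merging process:

Compare 1 vs 9: take 1 from left. Merged: [1]
Compare 3 vs 9: take 3 from left. Merged: [1, 3]
Compare 7 vs 9: take 7 from left. Merged: [1, 3, 7]
Append remaining from right: [9, 10, 14]. Merged: [1, 3, 7, 9, 10, 14]

Final merged array: [1, 3, 7, 9, 10, 14]
Total comparisons: 3

The merged array is [1, 3, 7, 9, 10, 14], requiring 3 comparisons. The merge step runs in O(n) time where n is the total number of elements.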